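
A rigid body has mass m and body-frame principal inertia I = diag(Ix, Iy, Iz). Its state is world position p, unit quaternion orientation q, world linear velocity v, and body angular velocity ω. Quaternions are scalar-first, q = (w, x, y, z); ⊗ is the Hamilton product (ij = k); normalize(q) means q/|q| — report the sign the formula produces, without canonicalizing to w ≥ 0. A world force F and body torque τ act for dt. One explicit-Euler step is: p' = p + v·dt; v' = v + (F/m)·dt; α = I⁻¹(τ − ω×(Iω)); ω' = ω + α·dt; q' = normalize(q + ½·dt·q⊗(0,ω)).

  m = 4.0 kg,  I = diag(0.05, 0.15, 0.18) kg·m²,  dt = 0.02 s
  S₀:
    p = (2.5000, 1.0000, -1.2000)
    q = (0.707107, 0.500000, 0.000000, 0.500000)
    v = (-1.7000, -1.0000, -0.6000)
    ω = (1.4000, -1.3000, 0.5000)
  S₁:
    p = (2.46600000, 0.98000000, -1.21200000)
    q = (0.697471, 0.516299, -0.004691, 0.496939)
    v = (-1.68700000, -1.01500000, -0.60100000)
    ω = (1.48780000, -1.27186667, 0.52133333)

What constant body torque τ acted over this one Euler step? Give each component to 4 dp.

rate change Δω = (0.08780000, 0.02813333, 0.02133333)
τ = I·(Δω/dt) + ω₀×(Iω₀) = (0.2000, 0.1200, 0.0100)

τ = (0.2000, 0.1200, 0.0100)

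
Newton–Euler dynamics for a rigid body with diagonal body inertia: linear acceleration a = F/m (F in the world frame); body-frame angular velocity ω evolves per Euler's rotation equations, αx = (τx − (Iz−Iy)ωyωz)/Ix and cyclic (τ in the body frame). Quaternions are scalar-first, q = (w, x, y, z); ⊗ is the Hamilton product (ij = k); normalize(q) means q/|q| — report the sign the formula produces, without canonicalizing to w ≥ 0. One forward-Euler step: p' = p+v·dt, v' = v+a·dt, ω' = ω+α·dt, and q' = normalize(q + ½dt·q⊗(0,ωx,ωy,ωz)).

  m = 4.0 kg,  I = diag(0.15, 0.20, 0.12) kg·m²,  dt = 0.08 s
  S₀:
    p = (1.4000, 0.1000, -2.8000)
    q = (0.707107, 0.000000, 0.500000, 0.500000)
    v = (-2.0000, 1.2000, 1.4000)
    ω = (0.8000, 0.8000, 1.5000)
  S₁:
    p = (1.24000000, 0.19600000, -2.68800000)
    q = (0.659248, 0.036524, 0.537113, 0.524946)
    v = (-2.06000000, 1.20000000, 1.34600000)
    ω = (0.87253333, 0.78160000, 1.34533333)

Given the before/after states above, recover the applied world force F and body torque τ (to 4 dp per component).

F = (-3.0000, 0.0000, -2.7000)
τ = (0.0400, -0.0100, -0.2000)

v₁ − v₀ = (-0.06000000, 0.00000000, -0.05400000)
applied force F = (-3.0000, 0.0000, -2.7000)
ω₁ − ω₀ = (0.07253333, -0.01840000, -0.15466667)
gyro term ω₀×Iω₀ = (-0.0960, 0.0360, 0.0320)
applied torque τ = (0.0400, -0.0100, -0.2000)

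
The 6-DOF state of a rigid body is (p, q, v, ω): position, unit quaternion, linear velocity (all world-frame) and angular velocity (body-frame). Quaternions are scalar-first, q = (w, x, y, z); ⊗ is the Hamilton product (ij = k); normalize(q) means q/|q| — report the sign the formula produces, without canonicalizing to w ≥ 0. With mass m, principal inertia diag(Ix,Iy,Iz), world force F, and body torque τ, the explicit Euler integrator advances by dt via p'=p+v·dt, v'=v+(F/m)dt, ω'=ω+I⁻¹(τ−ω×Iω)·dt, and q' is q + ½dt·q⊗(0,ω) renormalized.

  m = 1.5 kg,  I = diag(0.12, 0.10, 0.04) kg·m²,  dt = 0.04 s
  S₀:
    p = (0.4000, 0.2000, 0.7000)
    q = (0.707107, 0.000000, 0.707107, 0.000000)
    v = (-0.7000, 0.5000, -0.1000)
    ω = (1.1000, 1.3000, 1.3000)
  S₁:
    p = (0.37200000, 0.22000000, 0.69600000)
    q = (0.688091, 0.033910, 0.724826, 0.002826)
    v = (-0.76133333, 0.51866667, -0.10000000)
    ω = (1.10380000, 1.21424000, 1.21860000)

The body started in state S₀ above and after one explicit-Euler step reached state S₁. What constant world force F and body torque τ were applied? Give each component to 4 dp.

ω₁ − ω₀ = (0.00380000, -0.08576000, -0.08140000)
gyro term ω₀×Iω₀ = (-0.1014, 0.1144, -0.0286)
τ = I·(Δω/dt) + ω₀×(Iω₀) = (-0.0900, -0.1000, -0.1100)
velocity change Δv = (-0.06133333, 0.01866667, 0.00000000)
applied force F = (-2.3000, 0.7000, 0.0000)

F = (-2.3000, 0.7000, 0.0000)
τ = (-0.0900, -0.1000, -0.1100)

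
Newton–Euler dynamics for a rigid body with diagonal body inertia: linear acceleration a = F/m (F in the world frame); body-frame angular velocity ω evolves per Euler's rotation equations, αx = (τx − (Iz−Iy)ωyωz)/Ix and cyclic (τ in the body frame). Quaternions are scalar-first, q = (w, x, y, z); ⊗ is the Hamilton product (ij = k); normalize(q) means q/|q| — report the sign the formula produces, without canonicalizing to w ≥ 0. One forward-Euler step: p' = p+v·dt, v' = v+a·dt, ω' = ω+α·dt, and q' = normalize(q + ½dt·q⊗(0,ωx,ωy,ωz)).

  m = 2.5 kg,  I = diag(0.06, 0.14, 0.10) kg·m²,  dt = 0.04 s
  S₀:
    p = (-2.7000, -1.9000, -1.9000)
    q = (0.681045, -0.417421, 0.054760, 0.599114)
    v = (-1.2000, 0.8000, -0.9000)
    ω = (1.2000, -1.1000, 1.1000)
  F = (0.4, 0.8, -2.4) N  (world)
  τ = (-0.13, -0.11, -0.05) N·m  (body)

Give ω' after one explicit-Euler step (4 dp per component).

ω' = (1.0811, -1.1163, 1.1222)

precession coupling ω×(Iω) = (0.0484, -0.0528, -0.1056)
(τ − ω×Iω)/I = (-2.9733, -0.4086, 0.5560)
new body rate ω' = (1.0811, -1.1163, 1.1222)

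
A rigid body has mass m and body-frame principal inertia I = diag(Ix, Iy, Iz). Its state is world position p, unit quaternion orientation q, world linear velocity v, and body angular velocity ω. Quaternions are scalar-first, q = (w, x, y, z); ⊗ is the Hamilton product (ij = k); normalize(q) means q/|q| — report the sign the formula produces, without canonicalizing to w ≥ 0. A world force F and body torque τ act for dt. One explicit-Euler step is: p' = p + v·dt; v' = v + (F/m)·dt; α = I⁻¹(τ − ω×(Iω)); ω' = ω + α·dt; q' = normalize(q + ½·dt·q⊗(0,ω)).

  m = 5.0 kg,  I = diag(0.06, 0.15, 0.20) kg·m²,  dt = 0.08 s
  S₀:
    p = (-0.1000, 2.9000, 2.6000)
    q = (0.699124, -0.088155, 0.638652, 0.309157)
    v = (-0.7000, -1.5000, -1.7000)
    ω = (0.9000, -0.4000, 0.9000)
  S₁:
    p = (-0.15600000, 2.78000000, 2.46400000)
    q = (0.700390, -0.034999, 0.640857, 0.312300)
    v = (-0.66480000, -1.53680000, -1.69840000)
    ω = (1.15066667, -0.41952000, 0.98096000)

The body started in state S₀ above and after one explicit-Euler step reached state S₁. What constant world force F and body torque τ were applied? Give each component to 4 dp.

rate change Δω = (0.25066667, -0.01952000, 0.08096000)
I·α + gyro = (0.1700, -0.1500, 0.1700)
velocity change Δv = (0.03520000, -0.03680000, 0.00160000)
applied force F = (2.2000, -2.3000, 0.1000)

F = (2.2000, -2.3000, 0.1000)
τ = (0.1700, -0.1500, 0.1700)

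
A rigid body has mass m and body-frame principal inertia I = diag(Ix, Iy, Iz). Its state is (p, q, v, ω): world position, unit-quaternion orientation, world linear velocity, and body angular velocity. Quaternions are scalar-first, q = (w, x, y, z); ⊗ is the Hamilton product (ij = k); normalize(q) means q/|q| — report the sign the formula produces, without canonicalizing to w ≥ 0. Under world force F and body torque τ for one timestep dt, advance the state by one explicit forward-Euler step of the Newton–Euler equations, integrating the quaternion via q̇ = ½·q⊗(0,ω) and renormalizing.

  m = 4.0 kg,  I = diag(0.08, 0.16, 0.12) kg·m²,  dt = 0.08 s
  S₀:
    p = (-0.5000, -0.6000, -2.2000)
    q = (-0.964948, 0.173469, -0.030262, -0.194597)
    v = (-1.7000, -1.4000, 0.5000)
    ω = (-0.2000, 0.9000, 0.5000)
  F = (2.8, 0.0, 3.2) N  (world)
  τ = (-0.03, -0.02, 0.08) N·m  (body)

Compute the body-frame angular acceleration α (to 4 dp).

gyro term ω×Iω = (-0.0180, 0.0040, -0.0144)
angular accel α = (-0.1500, -0.1500, 0.7867)

α = (-0.1500, -0.1500, 0.7867)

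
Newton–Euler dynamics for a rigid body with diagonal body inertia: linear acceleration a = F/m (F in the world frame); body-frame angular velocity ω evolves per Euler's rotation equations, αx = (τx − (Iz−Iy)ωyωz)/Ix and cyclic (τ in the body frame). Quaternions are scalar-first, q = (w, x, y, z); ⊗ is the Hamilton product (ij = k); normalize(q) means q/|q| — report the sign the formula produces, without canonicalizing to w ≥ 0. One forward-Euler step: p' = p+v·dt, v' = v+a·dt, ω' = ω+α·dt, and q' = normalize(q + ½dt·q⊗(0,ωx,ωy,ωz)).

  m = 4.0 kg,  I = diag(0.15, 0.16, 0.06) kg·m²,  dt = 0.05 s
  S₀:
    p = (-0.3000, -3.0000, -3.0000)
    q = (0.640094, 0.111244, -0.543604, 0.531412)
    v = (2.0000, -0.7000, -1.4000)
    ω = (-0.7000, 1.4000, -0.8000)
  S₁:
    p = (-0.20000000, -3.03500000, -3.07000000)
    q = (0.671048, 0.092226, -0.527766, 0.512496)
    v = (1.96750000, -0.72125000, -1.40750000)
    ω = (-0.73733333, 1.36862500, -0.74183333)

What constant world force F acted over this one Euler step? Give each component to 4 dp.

F = (-2.6000, -1.7000, -0.6000)

velocity change Δv = (-0.03250000, -0.02125000, -0.00750000)
F = m·Δv/dt = (-2.6000, -1.7000, -0.6000)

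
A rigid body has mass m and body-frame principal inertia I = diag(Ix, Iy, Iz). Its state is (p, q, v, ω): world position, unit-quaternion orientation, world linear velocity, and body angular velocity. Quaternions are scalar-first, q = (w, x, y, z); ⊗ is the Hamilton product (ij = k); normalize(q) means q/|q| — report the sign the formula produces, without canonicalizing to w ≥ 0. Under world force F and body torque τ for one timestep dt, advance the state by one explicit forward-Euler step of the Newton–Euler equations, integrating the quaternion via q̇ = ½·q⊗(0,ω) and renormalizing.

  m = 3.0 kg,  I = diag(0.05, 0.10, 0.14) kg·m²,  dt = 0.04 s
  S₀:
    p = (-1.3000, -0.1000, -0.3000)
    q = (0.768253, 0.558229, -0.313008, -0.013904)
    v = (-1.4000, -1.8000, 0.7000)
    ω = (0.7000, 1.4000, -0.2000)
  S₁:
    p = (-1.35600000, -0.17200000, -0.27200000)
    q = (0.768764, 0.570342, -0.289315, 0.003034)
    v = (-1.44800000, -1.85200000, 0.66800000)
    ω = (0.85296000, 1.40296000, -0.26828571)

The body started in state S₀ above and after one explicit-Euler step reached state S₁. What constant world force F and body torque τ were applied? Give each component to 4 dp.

rate change Δω = (0.15296000, 0.00296000, -0.06828571)
gyro term ω₀×Iω₀ = (-0.0112, 0.0126, 0.0490)
τ = I·(Δω/dt) + ω₀×(Iω₀) = (0.1800, 0.0200, -0.1900)
velocity change Δv = (-0.04800000, -0.05200000, -0.03200000)
F = m·Δv/dt = (-3.6000, -3.9000, -2.4000)

F = (-3.6000, -3.9000, -2.4000)
τ = (0.1800, 0.0200, -0.1900)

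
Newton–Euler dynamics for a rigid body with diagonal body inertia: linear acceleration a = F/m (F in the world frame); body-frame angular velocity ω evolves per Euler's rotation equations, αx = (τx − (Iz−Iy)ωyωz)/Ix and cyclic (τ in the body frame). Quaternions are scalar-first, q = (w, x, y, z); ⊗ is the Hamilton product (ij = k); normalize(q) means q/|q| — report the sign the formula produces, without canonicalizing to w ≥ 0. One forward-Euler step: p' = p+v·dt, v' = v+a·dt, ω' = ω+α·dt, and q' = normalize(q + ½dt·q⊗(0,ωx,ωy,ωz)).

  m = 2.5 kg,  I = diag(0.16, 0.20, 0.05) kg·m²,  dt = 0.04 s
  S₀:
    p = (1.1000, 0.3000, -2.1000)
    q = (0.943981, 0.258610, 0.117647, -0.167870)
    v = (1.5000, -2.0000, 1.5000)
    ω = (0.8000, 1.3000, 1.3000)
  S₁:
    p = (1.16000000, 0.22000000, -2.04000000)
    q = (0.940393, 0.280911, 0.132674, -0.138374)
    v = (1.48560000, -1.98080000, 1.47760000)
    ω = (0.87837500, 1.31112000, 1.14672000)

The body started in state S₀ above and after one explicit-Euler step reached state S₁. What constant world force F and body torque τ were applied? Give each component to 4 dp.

Δv = v₁−v₀ = (-0.01440000, 0.01920000, -0.02240000)
F = m·Δv/dt = (-0.9000, 1.2000, -1.4000)
ω₁ − ω₀ = (0.07837500, 0.01112000, -0.15328000)
gyro term ω₀×Iω₀ = (-0.2535, 0.1144, 0.0416)
I·α + gyro = (0.0600, 0.1700, -0.1500)

F = (-0.9000, 1.2000, -1.4000)
τ = (0.0600, 0.1700, -0.1500)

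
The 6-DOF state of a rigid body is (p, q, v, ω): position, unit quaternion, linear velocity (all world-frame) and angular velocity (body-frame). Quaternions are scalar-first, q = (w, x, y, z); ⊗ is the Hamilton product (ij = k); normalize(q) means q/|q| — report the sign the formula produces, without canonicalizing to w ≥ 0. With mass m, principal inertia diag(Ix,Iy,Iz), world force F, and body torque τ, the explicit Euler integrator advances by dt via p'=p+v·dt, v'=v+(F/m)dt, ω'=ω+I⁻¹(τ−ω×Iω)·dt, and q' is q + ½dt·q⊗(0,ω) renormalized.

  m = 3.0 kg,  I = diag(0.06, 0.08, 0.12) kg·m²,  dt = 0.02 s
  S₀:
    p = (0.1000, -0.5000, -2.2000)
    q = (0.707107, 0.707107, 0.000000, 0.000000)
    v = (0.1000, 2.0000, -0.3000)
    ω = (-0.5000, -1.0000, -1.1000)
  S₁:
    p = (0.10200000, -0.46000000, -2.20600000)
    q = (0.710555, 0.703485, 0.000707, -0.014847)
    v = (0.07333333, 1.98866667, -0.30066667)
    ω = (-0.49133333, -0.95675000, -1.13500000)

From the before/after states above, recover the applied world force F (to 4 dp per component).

F = (-4.0000, -1.7000, -0.1000)

Δv = v₁−v₀ = (-0.02666667, -0.01133333, -0.00066667)
applied force F = (-4.0000, -1.7000, -0.1000)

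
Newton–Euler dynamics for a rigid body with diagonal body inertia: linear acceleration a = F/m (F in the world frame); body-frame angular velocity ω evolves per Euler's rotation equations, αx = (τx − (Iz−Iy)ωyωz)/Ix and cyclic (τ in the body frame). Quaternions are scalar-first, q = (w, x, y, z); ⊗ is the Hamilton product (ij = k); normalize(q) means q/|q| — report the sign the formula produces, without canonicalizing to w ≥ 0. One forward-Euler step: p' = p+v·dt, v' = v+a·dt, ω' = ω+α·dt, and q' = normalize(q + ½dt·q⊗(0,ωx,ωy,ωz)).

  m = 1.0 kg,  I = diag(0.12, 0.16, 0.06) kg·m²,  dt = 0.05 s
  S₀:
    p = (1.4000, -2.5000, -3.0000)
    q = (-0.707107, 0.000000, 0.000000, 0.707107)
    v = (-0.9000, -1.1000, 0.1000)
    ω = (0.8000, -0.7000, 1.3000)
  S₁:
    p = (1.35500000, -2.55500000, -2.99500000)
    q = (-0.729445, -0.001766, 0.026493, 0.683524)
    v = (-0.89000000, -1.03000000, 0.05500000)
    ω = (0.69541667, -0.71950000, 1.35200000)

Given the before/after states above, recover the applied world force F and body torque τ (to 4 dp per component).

rate change Δω = (-0.10458333, -0.01950000, 0.05200000)
ω₀×(Iω₀) = (0.0910, 0.0624, -0.0224)
applied torque τ = (-0.1600, 0.0000, 0.0400)
v₁ − v₀ = (0.01000000, 0.07000000, -0.04500000)
m·(v₁−v₀)/dt = (0.2000, 1.4000, -0.9000)

F = (0.2000, 1.4000, -0.9000)
τ = (-0.1600, 0.0000, 0.0400)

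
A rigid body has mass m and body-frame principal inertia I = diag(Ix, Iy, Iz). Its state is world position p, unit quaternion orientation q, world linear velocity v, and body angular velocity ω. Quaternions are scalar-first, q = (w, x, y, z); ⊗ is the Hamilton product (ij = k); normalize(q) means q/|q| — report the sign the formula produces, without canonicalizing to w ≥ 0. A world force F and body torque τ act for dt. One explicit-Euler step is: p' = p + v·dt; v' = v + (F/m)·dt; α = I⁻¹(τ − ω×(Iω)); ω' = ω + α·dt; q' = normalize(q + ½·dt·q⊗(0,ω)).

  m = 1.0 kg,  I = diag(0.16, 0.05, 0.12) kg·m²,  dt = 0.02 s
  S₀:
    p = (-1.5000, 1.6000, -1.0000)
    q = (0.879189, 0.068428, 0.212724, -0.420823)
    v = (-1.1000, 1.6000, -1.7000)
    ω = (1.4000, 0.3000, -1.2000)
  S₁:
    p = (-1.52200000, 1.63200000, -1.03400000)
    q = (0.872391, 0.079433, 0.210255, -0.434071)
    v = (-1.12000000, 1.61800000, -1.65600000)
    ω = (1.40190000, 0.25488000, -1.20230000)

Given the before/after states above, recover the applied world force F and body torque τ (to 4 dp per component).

rate change Δω = (0.00190000, -0.04512000, -0.00230000)
ω₀×(Iω₀) = (-0.0252, -0.0672, -0.0462)
I·α + gyro = (-0.0100, -0.1800, -0.0600)
velocity change Δv = (-0.02000000, 0.01800000, 0.04400000)
m·(v₁−v₀)/dt = (-1.0000, 0.9000, 2.2000)

F = (-1.0000, 0.9000, 2.2000)
τ = (-0.0100, -0.1800, -0.0600)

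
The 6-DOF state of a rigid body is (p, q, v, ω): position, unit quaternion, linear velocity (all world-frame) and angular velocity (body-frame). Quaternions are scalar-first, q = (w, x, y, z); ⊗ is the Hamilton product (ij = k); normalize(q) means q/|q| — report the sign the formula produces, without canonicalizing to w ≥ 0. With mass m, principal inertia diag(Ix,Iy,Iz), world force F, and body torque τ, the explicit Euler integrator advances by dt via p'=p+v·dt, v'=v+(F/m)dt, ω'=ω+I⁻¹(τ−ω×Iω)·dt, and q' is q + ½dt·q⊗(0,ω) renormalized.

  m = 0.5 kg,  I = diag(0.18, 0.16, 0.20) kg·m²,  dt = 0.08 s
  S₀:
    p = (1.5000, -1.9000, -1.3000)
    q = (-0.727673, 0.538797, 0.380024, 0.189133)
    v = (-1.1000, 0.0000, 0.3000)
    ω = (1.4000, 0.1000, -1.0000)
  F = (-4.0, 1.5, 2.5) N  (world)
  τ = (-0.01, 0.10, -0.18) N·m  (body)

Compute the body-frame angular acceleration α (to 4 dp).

gyro term ω×Iω = (-0.0040, 0.0280, -0.0028)
(τ − ω×Iω)/I = (-0.0333, 0.4500, -0.8860)

α = (-0.0333, 0.4500, -0.8860)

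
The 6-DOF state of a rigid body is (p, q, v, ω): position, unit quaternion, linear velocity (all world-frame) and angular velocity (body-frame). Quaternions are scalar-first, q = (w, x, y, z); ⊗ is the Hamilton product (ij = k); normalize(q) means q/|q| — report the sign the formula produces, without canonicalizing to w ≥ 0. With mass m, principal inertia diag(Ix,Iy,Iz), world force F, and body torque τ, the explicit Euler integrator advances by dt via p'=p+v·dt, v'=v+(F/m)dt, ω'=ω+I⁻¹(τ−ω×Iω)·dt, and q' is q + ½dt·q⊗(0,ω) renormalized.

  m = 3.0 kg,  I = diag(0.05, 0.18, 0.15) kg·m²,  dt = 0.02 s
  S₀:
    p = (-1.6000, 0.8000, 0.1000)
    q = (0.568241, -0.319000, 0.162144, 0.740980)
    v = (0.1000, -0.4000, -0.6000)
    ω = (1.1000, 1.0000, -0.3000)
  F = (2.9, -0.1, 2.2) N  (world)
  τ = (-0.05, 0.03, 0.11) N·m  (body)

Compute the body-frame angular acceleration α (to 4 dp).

precession coupling ω×(Iω) = (0.0090, 0.0330, 0.1430)
(τ − ω×Iω)/I = (-1.1800, -0.0167, -0.2200)

α = (-1.1800, -0.0167, -0.2200)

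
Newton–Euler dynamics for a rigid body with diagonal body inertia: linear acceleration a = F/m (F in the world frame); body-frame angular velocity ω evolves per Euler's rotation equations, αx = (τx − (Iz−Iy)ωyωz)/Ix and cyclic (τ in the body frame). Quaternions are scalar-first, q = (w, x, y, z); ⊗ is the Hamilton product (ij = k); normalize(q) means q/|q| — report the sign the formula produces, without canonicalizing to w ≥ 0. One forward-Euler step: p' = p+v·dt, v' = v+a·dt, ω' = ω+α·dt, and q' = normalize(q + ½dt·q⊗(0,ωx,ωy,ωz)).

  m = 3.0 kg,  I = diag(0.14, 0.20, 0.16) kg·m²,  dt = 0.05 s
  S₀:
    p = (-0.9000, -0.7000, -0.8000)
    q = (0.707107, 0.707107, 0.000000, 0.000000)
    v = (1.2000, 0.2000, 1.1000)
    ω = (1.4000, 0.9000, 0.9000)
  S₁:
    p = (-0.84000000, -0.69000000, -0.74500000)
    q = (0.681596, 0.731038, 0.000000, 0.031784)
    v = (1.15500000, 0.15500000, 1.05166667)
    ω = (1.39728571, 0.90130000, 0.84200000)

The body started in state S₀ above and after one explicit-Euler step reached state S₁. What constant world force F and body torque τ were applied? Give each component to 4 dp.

F = (-2.7000, -2.7000, -2.9000)
τ = (-0.0400, -0.0200, -0.1100)

rate change Δω = (-0.00271429, 0.00130000, -0.05800000)
ω₀×(Iω₀) = (-0.0324, -0.0252, 0.0756)
applied torque τ = (-0.0400, -0.0200, -0.1100)
velocity change Δv = (-0.04500000, -0.04500000, -0.04833333)
m·(v₁−v₀)/dt = (-2.7000, -2.7000, -2.9000)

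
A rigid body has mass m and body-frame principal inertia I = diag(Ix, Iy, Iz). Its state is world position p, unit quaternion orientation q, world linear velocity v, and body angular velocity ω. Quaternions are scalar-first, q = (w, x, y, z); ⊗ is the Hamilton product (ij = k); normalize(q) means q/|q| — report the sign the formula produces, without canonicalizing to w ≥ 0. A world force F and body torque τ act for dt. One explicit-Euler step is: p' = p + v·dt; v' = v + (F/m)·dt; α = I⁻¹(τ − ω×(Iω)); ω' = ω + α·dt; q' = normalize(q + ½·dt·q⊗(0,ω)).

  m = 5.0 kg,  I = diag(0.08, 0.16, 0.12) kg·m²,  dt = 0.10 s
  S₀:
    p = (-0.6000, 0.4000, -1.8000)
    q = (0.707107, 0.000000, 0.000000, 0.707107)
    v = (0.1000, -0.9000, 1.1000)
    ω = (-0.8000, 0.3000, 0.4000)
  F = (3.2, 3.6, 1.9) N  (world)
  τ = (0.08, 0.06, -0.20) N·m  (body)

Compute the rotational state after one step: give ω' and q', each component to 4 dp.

ω' = (-0.6940, 0.3295, 0.2493)
q' = (0.6922, -0.0388, -0.0177, 0.7204)

precession coupling ω×(Iω) = (-0.0048, 0.0128, -0.0192)
α = I⁻¹(τ − ω×Iω) = (1.0600, 0.2950, -1.5067)
ω + α·dt = (-0.6940, 0.3295, 0.2493)
q⊗(0,ω) = (-0.2828428, -0.7778177, -0.3535535, 0.2828428)
q' = normalize(q + ½dt·q⊗(0,ω)) = (0.6922, -0.0388, -0.0177, 0.7204)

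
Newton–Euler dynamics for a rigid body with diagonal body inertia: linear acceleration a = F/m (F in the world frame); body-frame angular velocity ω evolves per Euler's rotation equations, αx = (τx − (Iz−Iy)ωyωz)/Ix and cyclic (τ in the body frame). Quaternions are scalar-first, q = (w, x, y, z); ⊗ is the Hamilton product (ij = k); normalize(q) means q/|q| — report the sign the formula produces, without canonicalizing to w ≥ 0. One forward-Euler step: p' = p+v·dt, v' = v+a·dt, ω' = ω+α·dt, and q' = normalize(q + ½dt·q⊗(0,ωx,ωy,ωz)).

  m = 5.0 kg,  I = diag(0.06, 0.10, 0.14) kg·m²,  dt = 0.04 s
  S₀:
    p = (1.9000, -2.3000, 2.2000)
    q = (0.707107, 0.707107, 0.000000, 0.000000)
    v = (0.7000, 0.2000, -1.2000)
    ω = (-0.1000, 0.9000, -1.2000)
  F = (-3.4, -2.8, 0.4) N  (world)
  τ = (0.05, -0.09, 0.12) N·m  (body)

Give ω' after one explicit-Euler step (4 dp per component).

ω' = (-0.0379, 0.8678, -1.1647)

angular accel α = (1.5533, -0.8040, 0.8829)
ω' = ω + α·dt = (-0.0379, 0.8678, -1.1647)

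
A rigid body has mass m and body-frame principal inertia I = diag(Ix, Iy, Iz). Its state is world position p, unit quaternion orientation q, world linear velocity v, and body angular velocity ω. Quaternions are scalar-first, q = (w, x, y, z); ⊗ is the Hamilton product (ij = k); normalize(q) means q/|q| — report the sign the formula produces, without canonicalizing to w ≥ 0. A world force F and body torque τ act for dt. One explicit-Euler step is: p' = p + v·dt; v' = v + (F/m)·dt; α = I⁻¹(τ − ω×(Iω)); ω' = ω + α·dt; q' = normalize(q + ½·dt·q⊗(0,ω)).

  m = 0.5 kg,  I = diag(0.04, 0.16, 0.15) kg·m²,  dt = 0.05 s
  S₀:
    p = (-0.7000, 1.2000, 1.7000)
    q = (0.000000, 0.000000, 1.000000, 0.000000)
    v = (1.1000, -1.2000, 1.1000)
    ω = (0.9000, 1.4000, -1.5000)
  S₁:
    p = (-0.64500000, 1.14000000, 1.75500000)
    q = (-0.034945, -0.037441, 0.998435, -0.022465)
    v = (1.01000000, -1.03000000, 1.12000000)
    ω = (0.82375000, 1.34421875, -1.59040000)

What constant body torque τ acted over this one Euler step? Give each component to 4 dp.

τ = (-0.0400, -0.0300, -0.1200)

rate change Δω = (-0.07625000, -0.05578125, -0.09040000)
applied torque τ = (-0.0400, -0.0300, -0.1200)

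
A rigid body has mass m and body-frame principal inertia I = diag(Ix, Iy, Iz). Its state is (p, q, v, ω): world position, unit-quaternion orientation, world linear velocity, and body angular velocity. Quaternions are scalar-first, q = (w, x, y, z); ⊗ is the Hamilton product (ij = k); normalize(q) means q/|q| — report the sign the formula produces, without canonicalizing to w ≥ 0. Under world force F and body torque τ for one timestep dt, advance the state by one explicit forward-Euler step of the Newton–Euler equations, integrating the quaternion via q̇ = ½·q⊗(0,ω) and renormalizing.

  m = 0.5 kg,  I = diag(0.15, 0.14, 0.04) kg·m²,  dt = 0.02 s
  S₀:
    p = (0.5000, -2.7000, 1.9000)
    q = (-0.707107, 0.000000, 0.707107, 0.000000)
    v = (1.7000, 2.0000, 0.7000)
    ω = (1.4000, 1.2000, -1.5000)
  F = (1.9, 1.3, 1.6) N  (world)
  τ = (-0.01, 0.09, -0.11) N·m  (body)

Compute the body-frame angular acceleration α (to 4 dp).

gyro term ω×Iω = (0.1800, -0.2310, -0.0168)
α = I⁻¹(τ − ω×Iω) = (-1.2667, 2.2929, -2.3300)

α = (-1.2667, 2.2929, -2.3300)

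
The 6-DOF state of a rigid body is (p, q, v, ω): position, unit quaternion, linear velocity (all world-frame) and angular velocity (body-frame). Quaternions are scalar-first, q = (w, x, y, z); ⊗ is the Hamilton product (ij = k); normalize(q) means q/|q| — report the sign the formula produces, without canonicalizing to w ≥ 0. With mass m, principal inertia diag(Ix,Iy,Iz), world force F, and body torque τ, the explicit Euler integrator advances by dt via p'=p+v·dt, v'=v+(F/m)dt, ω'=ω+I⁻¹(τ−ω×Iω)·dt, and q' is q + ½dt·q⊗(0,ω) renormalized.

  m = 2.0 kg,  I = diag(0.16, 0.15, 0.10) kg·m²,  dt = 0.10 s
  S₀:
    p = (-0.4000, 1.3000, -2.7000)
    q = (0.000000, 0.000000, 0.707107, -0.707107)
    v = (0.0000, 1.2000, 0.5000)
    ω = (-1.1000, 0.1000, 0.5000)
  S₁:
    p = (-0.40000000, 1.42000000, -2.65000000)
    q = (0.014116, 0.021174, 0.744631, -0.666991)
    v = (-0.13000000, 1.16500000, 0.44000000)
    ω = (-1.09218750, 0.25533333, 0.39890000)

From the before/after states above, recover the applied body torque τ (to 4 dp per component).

Δω = ω₁−ω₀ = (0.00781250, 0.15533333, -0.10110000)
applied torque τ = (0.0100, 0.2000, -0.1000)

τ = (0.0100, 0.2000, -0.1000)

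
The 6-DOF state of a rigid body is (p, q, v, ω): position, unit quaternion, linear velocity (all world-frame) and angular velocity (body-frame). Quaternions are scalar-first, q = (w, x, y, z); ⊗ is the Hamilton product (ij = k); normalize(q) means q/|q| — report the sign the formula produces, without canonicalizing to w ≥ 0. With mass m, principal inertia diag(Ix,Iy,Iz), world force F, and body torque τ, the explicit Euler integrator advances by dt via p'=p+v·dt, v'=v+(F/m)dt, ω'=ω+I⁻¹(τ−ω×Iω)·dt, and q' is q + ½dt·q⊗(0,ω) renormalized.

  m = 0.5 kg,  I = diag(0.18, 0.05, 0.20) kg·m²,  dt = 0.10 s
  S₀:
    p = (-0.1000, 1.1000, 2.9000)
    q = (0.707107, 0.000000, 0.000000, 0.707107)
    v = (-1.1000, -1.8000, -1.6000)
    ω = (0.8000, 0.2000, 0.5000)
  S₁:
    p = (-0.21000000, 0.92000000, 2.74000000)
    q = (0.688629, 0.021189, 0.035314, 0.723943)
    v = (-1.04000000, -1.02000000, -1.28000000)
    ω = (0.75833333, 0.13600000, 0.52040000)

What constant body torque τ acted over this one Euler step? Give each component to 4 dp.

τ = (-0.0600, -0.0400, 0.0200)

ω₁ − ω₀ = (-0.04166667, -0.06400000, 0.02040000)
precession coupling = (0.0150, -0.0080, -0.0208)
I·α + gyro = (-0.0600, -0.0400, 0.0200)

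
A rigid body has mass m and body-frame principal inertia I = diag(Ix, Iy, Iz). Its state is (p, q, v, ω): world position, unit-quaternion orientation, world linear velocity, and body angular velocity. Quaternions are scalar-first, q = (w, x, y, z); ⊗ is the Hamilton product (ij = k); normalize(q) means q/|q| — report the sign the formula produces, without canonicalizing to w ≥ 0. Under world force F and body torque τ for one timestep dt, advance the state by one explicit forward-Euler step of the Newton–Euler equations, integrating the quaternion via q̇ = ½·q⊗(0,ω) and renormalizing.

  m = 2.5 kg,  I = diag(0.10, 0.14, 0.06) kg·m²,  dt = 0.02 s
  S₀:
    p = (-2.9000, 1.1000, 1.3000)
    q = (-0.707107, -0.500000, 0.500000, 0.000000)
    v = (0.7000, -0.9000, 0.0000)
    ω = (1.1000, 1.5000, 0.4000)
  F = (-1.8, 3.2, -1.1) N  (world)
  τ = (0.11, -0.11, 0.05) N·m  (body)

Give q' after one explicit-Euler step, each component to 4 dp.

2q̇ = q⊗(0,ω) = (-0.2000000, -0.5778177, -0.8606605, -1.5828428)
q + ½dt·q⊗(0,ω), renormalized = (-0.7090, -0.5057, 0.4913, -0.0158)

q' = (-0.7090, -0.5057, 0.4913, -0.0158)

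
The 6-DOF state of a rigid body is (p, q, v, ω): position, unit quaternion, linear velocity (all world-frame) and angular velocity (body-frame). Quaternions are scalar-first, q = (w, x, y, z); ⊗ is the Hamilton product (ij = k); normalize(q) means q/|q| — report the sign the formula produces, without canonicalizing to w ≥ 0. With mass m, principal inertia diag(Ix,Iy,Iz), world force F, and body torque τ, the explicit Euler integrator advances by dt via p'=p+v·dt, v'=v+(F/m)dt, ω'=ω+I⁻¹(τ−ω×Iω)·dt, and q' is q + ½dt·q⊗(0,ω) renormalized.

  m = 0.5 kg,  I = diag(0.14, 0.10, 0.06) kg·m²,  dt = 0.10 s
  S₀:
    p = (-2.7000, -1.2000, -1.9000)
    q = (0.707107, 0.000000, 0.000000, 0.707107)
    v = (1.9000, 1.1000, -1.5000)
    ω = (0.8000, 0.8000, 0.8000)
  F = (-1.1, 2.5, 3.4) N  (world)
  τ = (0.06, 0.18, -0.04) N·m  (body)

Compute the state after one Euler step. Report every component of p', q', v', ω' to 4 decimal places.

p' = (-2.5100, -1.0900, -2.0500)
q' = (0.6772, 0.0000, 0.0564, 0.7336)
v' = (1.6800, 1.6000, -0.8200)
ω' = (0.8611, 0.9288, 0.7760)

α = I⁻¹(τ − ω×Iω) = (0.6114, 1.2880, -0.2400)
ω' = ω + α·dt = (0.8611, 0.9288, 0.7760)
Hamilton product q⊗(0,ω) = (-0.5656856, 0.0000000, 1.1313712, 0.5656856)
q' = normalize(q + ½dt·q⊗(0,ω)) = (0.6772, 0.0000, 0.0564, 0.7336)
a = (-2.2000, 5.0000, 6.8000)
new position p' = (-2.5100, -1.0900, -2.0500)
v' = v + a·dt = (1.6800, 1.6000, -0.8200)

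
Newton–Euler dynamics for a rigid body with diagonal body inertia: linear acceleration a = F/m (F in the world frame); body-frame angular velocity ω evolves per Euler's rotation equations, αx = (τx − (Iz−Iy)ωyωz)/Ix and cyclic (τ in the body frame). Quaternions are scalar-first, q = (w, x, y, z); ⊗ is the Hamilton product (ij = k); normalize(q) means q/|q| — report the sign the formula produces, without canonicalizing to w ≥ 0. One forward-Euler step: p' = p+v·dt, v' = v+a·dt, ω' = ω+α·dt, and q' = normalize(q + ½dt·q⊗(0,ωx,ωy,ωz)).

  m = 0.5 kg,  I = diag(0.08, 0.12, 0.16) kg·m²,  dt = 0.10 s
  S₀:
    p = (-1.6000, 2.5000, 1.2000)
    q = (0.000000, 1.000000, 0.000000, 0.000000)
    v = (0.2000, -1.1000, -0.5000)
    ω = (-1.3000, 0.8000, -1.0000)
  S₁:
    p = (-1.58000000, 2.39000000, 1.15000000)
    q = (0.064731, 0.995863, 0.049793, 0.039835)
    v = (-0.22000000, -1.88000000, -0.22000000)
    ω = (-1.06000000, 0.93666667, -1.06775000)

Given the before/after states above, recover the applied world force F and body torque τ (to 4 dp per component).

velocity change Δv = (-0.42000000, -0.78000000, 0.28000000)
applied force F = (-2.1000, -3.9000, 1.4000)
rate change Δω = (0.24000000, 0.13666667, -0.06775000)
ω₀×(Iω₀) = (-0.0320, -0.1040, -0.0416)
applied torque τ = (0.1600, 0.0600, -0.1500)

F = (-2.1000, -3.9000, 1.4000)
τ = (0.1600, 0.0600, -0.1500)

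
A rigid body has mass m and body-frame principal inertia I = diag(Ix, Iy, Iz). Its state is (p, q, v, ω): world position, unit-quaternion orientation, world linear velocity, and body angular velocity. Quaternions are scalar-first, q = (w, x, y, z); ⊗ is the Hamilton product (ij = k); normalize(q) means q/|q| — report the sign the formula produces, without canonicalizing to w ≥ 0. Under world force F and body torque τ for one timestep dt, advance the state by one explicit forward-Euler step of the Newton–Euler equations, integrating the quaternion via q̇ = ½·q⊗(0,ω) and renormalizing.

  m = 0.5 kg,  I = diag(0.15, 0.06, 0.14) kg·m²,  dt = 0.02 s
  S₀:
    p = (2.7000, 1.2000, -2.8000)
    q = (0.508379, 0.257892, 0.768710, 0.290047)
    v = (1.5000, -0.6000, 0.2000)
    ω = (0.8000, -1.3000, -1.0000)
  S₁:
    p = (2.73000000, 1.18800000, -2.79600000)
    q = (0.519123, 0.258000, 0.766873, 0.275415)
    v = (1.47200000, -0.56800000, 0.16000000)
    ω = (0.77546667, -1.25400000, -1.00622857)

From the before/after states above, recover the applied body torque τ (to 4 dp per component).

τ = (-0.0800, 0.1300, 0.0500)

ω₁ − ω₀ = (-0.02453333, 0.04600000, -0.00622857)
τ = I·(Δω/dt) + ω₀×(Iω₀) = (-0.0800, 0.1300, 0.0500)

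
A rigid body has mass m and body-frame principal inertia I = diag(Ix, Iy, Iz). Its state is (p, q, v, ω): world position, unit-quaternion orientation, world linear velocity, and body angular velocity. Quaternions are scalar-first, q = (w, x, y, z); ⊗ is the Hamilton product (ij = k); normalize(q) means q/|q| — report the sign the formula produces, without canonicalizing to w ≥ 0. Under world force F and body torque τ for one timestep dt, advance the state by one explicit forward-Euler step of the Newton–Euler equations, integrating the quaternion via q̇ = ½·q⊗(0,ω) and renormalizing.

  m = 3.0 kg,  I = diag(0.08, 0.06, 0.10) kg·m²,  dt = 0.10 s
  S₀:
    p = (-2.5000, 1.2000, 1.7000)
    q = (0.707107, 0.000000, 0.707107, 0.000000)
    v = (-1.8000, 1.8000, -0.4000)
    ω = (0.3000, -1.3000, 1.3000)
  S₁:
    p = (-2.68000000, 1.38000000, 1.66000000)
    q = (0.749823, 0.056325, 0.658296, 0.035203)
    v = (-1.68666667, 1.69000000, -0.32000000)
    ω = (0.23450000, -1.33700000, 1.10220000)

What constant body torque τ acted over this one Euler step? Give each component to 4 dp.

τ = (-0.1200, -0.0300, -0.1900)

ω₁ − ω₀ = (-0.06550000, -0.03700000, -0.19780000)
applied torque τ = (-0.1200, -0.0300, -0.1900)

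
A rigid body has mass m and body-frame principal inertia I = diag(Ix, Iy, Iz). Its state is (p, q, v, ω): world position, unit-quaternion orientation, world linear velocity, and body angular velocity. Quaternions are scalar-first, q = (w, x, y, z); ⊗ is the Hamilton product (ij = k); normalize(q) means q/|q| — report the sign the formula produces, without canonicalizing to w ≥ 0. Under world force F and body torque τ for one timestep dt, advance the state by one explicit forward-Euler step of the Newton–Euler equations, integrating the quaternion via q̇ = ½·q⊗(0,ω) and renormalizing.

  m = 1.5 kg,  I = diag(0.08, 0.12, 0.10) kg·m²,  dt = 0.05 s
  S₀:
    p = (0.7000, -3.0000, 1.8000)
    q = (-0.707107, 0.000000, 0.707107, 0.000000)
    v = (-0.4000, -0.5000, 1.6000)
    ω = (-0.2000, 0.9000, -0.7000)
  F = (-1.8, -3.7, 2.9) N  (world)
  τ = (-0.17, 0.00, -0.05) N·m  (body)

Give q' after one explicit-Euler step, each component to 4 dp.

Hamilton product q⊗(0,ω) = (-0.6363963, -0.3535535, -0.6363963, 0.6363963)
q + ½dt·q⊗(0,ω), renormalized = (-0.7227, -0.0088, 0.6909, 0.0159)

q' = (-0.7227, -0.0088, 0.6909, 0.0159)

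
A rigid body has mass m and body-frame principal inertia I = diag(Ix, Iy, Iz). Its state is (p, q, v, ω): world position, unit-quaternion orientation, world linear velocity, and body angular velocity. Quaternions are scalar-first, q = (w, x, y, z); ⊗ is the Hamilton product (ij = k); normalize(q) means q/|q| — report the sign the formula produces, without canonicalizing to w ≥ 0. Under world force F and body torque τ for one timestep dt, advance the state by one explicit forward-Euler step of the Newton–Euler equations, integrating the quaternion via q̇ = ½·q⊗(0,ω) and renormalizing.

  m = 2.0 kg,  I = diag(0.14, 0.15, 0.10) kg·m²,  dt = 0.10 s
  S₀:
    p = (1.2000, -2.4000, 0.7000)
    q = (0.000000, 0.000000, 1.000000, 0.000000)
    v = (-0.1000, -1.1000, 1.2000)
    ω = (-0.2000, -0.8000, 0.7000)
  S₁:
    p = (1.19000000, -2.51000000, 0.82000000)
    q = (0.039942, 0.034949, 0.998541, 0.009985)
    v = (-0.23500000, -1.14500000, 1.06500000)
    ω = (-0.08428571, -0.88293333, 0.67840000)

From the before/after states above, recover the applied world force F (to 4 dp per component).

F = (-2.7000, -0.9000, -2.7000)

v₁ − v₀ = (-0.13500000, -0.04500000, -0.13500000)
m·(v₁−v₀)/dt = (-2.7000, -0.9000, -2.7000)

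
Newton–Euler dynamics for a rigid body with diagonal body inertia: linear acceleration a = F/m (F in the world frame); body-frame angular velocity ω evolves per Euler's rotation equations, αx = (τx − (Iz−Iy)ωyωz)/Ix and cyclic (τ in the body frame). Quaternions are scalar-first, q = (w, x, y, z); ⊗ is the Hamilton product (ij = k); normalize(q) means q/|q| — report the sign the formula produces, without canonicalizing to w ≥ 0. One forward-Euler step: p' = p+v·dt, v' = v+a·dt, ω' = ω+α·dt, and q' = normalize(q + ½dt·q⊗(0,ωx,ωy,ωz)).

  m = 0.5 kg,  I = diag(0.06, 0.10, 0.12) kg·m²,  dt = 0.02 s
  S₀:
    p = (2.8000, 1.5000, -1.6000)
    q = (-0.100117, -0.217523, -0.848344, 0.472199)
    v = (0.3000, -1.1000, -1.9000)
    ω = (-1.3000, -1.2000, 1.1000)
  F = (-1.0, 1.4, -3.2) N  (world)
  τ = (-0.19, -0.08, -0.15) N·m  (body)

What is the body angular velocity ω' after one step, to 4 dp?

ω' = (-1.3545, -1.2332, 1.0646)

ω×(Iω) gyroscopic = (-0.0264, 0.0858, 0.0624)
angular accel α = (-2.7267, -1.6580, -1.7700)
new body rate ω' = (-1.3545, -1.2332, 1.0646)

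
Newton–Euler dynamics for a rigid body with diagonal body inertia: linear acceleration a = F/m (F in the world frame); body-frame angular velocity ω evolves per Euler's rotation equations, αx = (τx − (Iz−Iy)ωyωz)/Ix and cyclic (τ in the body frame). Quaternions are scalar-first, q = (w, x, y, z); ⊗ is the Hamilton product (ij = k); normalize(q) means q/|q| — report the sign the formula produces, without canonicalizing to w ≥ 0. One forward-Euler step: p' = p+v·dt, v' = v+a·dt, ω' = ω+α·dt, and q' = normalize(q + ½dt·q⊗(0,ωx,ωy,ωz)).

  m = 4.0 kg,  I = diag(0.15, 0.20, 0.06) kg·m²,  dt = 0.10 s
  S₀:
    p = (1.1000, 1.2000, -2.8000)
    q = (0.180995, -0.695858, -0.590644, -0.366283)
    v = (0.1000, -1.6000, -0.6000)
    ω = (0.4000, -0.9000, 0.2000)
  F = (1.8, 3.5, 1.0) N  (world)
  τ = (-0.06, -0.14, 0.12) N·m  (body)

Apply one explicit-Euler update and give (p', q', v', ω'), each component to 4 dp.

new position p' = (1.1100, 1.0400, -2.8600)
v' = v + a·dt = (0.1450, -1.5125, -0.5750)
(τ − ω×Iω)/I = (-0.5680, -0.7360, 2.3000)
ω + α·dt = (0.3432, -0.9736, 0.4300)
q⊗(0,ω) = (-0.1799798, -0.3753855, -0.1702371, 0.8987288)
q' = normalize(q + ½dt·q⊗(0,ω)) = (0.1718, -0.7137, -0.5984, -0.3209)

p' = (1.1100, 1.0400, -2.8600)
q' = (0.1718, -0.7137, -0.5984, -0.3209)
v' = (0.1450, -1.5125, -0.5750)
ω' = (0.3432, -0.9736, 0.4300)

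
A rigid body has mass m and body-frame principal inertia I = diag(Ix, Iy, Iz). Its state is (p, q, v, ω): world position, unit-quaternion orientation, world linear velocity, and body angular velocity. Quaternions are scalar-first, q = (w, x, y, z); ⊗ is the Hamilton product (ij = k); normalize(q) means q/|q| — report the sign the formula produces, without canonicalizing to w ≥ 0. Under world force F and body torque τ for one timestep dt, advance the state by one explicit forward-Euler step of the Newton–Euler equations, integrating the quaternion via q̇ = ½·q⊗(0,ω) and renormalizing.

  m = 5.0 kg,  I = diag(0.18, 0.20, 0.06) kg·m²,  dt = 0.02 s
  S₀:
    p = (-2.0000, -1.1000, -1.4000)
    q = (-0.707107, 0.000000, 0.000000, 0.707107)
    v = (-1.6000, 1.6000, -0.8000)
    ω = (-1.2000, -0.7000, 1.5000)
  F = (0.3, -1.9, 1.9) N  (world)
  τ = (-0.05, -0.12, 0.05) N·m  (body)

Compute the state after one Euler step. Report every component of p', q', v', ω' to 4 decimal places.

ω×(Iω) gyroscopic = (0.1470, -0.2160, 0.0168)
angular accel α = (-1.0944, 0.4800, 0.5533)
new body rate ω' = (-1.2219, -0.6904, 1.5111)
2q̇ = q⊗(0,ω) = (-1.0606605, 1.3435033, -0.3535535, -1.0606605)
q + ½dt·q⊗(0,ω), renormalized = (-0.7176, 0.0134, -0.0035, 0.6964)
p + v·dt = (-2.0320, -1.0680, -1.4160)
v' = v + a·dt = (-1.5988, 1.5924, -0.7924)

p' = (-2.0320, -1.0680, -1.4160)
q' = (-0.7176, 0.0134, -0.0035, 0.6964)
v' = (-1.5988, 1.5924, -0.7924)
ω' = (-1.2219, -0.6904, 1.5111)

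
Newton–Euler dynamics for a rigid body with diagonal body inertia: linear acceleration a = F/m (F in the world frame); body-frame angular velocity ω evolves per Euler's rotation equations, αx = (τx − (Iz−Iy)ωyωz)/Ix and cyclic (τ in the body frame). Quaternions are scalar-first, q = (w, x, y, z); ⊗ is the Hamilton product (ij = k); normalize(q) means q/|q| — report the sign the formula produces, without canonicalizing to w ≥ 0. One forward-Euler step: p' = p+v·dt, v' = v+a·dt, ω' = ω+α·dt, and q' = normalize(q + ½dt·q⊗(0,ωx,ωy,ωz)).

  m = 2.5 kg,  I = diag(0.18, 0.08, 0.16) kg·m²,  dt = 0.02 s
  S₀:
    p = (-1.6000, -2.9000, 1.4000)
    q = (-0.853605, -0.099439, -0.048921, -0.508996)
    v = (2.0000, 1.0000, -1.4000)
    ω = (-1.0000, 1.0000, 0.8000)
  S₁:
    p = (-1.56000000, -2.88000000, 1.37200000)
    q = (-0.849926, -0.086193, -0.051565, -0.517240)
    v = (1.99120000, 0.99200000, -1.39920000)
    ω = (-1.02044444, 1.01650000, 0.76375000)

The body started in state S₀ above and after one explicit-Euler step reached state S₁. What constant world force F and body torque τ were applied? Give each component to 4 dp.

F = (-1.1000, -1.0000, 0.1000)
τ = (-0.1200, 0.0500, -0.1900)

ω₁ − ω₀ = (-0.02044444, 0.01650000, -0.03625000)
precession coupling = (0.0640, -0.0160, 0.1000)
applied torque τ = (-0.1200, 0.0500, -0.1900)
velocity change Δv = (-0.00880000, -0.00800000, 0.00080000)
applied force F = (-1.1000, -1.0000, 0.1000)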